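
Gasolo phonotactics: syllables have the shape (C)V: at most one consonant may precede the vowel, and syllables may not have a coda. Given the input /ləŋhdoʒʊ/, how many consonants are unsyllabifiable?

2

Under (C)V, the unsyllabifiable consonants are /ŋ/, /h/ (no codas are permitted; onsets are limited to one consonant).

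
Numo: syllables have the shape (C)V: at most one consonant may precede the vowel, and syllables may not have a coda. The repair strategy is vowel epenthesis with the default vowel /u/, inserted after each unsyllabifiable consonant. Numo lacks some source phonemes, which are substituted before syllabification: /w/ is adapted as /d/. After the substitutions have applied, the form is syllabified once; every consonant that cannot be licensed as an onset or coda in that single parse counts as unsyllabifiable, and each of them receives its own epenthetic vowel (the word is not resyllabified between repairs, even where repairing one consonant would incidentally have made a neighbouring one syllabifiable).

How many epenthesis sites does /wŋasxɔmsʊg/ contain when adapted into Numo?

4

After substitution the input is /dŋasxɔmsʊg/.
The unsyllabifiable consonants are /d/, /s/, /m/, /g/; each receives one epenthetic vowel.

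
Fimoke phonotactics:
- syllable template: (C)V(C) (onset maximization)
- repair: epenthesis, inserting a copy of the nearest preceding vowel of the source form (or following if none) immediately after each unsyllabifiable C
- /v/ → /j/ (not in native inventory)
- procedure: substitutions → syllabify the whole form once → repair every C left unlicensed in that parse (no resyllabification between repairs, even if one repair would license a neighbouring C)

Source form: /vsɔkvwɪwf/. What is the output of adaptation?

jɔsɔkjɔwɪwfɪ

Substitution: /v/ → /j/, giving /jsɔkjwɪwf/.
Under (C)V(C), the unsyllabifiable consonants are /j/, /j/, /f/ (at most one coda consonant is licensed; onsets are limited to one consonant).
Each unlicensed consonant becomes the onset of a new syllable: /j/ → /jɔ/, /j/ → /jɔ/, /f/ → /fɪ/.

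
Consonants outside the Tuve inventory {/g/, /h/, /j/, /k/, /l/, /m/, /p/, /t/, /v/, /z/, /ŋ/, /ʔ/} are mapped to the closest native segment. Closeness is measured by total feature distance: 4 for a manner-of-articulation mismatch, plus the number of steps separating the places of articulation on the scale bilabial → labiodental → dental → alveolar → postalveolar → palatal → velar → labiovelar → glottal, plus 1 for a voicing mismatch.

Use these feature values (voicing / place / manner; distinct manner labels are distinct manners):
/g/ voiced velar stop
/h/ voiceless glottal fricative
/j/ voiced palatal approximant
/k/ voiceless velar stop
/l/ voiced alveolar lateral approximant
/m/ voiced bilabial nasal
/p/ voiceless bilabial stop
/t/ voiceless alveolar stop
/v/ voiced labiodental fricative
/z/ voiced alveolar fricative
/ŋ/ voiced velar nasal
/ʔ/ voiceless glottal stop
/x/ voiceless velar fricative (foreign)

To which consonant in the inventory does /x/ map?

/h/ is closest: same manner (fricative), place distance 2 (velar→glottal), same voicing; total 2. Next closest is /k/ at distance 4.

h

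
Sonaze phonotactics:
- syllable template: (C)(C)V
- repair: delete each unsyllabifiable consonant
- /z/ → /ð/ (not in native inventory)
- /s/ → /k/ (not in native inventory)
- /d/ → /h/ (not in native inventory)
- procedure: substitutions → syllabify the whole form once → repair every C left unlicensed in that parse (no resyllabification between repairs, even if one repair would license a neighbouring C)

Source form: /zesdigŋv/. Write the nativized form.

ðekhi

Substitution: /z/ → /ð/, /s/ → /k/, /d/ → /h/, giving /ðekhigŋv/.
Syllabifying with onset maximization leaves /g/, /ŋ/, /v/ stranded (no codas are permitted; onsets may contain at most 2 consonants).
Each unlicensed consonant is deleted: /g/, /ŋ/, /v/.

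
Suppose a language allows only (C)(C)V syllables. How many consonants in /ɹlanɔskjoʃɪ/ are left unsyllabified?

1

Under (C)(C)V, the unsyllabifiable consonants are /s/ (no codas are permitted; onsets may contain at most 2 consonants).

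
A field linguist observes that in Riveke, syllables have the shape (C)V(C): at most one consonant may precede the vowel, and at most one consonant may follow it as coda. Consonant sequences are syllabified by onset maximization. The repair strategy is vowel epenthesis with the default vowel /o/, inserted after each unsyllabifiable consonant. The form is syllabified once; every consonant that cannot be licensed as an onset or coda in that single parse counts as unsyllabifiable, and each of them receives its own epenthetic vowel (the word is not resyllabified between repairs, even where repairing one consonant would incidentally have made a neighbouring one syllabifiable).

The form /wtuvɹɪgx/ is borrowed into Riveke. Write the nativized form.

wotuvɹɪgxo

The consonants /w/, /x/ cannot be parsed into a legal (C)V(C) syllable (at most one coda consonant is licensed; onsets are limited to one consonant).
Inserting the epenthetic vowel yields /w/ → /wo/, /x/ → /xo/.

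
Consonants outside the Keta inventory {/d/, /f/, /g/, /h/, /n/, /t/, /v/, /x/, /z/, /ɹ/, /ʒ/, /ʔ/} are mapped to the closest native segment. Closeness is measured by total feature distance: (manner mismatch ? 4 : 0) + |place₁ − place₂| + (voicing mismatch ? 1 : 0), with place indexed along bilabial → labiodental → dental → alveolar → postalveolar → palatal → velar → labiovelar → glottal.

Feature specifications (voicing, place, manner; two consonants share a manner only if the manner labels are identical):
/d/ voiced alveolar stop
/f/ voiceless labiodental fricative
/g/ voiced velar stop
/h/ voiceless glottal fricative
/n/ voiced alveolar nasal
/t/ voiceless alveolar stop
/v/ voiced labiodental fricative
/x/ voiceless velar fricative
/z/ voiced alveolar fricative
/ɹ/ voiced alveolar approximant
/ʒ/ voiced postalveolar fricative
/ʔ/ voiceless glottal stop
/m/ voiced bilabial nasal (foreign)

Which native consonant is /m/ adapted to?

n

/n/ is closest: same manner (nasal), place distance 3 (bilabial→alveolar), same voicing; total 3. Next closest is /v/ at distance 5.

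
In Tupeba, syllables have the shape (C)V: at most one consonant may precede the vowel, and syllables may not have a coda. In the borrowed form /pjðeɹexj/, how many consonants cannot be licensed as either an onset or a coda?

The consonants /p/, /j/, /x/, /j/ cannot be parsed into a legal (C)V syllable (no codas are permitted; onsets are limited to one consonant).

4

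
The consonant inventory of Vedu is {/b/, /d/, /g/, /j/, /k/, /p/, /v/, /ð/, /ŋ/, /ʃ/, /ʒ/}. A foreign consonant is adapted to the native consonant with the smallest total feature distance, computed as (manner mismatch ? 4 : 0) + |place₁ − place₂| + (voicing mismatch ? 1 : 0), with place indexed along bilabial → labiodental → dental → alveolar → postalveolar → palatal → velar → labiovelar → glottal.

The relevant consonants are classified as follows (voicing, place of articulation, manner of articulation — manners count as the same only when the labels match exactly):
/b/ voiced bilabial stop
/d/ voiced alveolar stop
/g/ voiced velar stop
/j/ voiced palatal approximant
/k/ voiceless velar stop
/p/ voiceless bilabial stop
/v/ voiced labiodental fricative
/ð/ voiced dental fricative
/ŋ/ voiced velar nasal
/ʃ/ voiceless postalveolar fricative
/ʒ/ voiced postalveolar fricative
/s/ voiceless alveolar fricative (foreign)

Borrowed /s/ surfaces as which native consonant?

/ʃ/ is closest: same manner (fricative), place distance 1 (alveolar→postalveolar), same voicing; total 1. Next closest is /ð/ at distance 2.

ʃ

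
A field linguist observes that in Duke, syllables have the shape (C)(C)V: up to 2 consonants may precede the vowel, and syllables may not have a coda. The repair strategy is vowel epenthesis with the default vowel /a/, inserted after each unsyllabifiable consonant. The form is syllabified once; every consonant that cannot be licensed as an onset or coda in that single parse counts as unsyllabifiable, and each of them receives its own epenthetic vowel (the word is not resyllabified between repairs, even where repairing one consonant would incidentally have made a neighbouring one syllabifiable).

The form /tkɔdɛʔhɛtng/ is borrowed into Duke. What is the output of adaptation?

The consonants /t/, /n/, /g/ cannot be parsed into a legal (C)(C)V syllable (no codas are permitted; onsets may contain at most 2 consonants).
Each unlicensed consonant becomes the onset of a new syllable: /t/ → /ta/, /n/ → /na/, /g/ → /ga/.

tkɔdɛʔhɛtanaga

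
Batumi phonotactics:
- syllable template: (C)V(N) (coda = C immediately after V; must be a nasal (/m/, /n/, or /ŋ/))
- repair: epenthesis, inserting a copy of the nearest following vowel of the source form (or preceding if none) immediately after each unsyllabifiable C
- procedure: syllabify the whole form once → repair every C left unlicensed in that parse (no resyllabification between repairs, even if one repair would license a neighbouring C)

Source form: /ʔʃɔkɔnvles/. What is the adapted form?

Syllabifying with onset maximization leaves /ʔ/, /v/, /s/ stranded (only a nasal (/m/, /n/, or /ŋ/) is licensed in coda position; onsets are limited to one consonant).
Each unlicensed consonant becomes the onset of a new syllable: /ʔ/ → /ʔɔ/, /v/ → /ve/, /s/ → /se/.

ʔɔʃɔkɔnvelese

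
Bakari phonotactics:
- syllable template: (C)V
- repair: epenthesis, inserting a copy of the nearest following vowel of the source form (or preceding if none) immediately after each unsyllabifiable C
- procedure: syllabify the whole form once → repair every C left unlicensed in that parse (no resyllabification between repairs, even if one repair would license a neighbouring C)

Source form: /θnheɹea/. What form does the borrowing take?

θeneheɹea

The consonants /θ/, /n/ cannot be parsed into a legal (C)V syllable (no codas are permitted; onsets are limited to one consonant).
Each unlicensed consonant becomes the onset of a new syllable: /θ/ → /θe/, /n/ → /ne/.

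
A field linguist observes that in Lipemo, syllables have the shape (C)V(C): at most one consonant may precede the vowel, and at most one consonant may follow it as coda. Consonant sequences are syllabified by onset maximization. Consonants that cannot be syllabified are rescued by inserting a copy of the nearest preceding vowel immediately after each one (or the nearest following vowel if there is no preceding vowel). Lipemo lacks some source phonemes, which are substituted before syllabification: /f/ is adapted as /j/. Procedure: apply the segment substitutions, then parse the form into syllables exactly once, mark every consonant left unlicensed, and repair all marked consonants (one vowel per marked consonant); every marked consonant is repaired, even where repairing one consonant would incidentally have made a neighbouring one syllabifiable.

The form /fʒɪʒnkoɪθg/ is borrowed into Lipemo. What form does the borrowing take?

jɪʒɪʒnɪkoɪθgɪ

Substitution: /f/ → /j/, giving /jʒɪʒnkoɪθg/.
Syllabifying with onset maximization leaves /j/, /n/, /g/ stranded (at most one coda consonant is licensed; onsets are limited to one consonant).
Inserting the epenthetic vowel yields /j/ → /jɪ/, /n/ → /nɪ/, /g/ → /gɪ/.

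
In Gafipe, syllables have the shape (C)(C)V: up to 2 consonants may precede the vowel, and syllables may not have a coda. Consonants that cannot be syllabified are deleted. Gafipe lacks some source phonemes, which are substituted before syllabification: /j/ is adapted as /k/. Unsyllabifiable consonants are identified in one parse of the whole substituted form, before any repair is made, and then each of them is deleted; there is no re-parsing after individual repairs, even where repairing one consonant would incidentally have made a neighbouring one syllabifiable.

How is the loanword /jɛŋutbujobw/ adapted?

kɛŋutbuko

Substitution: /j/ → /k/, giving /kɛŋutbukobw/.
The consonants /b/, /w/ cannot be parsed into a legal (C)(C)V syllable (no codas are permitted; onsets may contain at most 2 consonants).
Deletion applies to /b/, /w/.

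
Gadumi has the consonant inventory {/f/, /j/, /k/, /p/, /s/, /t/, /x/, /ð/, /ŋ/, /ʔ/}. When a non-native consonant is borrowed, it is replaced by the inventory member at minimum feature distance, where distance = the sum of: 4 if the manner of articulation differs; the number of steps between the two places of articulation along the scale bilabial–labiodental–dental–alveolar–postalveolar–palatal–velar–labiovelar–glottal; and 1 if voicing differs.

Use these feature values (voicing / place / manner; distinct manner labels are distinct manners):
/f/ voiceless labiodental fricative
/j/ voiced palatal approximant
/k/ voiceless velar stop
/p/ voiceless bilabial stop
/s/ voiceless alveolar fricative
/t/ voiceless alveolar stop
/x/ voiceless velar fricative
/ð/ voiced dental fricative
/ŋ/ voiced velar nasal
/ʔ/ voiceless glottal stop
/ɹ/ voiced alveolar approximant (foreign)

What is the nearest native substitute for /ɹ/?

j

/j/ is closest: same manner (approximant), place distance 2 (alveolar→palatal), same voicing; total 2. Next closest is /s/ at distance 5.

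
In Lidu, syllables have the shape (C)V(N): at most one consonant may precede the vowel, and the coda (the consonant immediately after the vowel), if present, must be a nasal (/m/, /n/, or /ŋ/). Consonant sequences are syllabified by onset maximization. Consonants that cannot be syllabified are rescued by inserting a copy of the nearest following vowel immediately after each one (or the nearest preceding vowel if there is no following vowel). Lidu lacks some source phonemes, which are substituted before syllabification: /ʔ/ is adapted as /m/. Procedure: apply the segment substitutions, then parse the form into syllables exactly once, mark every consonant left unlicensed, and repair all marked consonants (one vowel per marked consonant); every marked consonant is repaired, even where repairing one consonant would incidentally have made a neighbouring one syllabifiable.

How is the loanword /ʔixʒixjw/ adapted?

mixiʒixijiwi

Substitution: /ʔ/ → /m/, giving /mixʒixjw/.
The consonants /x/, /x/, /j/, /w/ cannot be parsed into a legal (C)V(N) syllable (only a nasal (/m/, /n/, or /ŋ/) is licensed in coda position; onsets are limited to one consonant).
Epenthesis after each stranded consonant: /x/ → /xi/, /x/ → /xi/, /j/ → /ji/, /w/ → /wi/.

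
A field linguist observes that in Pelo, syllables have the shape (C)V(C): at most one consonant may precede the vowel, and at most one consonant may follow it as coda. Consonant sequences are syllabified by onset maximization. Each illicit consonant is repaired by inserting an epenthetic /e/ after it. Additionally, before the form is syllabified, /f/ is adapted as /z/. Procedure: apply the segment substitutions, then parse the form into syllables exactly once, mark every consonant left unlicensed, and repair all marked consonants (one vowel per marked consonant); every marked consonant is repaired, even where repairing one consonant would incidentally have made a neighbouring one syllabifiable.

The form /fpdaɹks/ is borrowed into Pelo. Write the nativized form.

zepedaɹkese

Substitution: /f/ → /z/, giving /zpdaɹks/.
The consonants /z/, /p/, /k/, /s/ cannot be parsed into a legal (C)V(C) syllable (at most one coda consonant is licensed; onsets are limited to one consonant).
Each unlicensed consonant becomes the onset of a new syllable: /z/ → /ze/, /p/ → /pe/, /k/ → /ke/, /s/ → /se/.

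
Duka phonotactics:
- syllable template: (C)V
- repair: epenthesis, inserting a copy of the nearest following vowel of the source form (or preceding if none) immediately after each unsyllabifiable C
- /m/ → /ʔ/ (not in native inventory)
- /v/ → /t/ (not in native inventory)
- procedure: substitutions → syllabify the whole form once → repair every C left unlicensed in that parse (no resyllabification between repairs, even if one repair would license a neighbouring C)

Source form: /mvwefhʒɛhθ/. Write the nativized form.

Substitution: /m/ → /ʔ/, /v/ → /t/, giving /ʔtwefhʒɛhθ/.
Syllabifying with onset maximization leaves /ʔ/, /t/, /f/, /h/, /h/, /θ/ stranded (no codas are permitted; onsets are limited to one consonant).
Epenthesis after each stranded consonant: /ʔ/ → /ʔe/, /t/ → /te/, /f/ → /fɛ/, /h/ → /hɛ/, /h/ → /hɛ/, /θ/ → /θɛ/.

ʔetewefɛhɛʒɛhɛθɛ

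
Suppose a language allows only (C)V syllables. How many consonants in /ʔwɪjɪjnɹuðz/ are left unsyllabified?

5

Syllabifying with onset maximization leaves /ʔ/, /j/, /n/, /ð/, /z/ stranded (no codas are permitted; onsets are limited to one consonant).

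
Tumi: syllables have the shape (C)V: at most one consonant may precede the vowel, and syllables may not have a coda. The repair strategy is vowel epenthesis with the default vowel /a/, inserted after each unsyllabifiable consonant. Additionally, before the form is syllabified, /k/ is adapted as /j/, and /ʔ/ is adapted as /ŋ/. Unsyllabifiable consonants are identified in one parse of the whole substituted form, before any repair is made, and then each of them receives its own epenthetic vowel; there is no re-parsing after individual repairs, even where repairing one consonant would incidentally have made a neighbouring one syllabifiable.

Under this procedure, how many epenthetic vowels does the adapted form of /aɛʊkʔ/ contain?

After substitution the input is /aɛʊjŋ/.
The unsyllabifiable consonants are /j/, /ŋ/; each receives one epenthetic vowel.

2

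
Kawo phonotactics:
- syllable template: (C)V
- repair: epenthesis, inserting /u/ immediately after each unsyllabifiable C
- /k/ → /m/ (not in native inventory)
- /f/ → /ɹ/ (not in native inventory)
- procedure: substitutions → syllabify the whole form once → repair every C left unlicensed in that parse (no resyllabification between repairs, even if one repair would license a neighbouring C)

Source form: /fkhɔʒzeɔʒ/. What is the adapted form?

ɹumuhɔʒuzeɔʒu

Substitution: /f/ → /ɹ/, /k/ → /m/, giving /ɹmhɔʒzeɔʒ/.
Under (C)V, the unsyllabifiable consonants are /ɹ/, /m/, /ʒ/, /ʒ/ (no codas are permitted; onsets are limited to one consonant).
Inserting the epenthetic vowel yields /ɹ/ → /ɹu/, /m/ → /mu/, /ʒ/ → /ʒu/, /ʒ/ → /ʒu/.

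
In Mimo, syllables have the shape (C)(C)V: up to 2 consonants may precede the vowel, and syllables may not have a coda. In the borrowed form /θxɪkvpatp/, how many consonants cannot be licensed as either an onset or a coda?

3

Syllabifying with onset maximization leaves /k/, /t/, /p/ stranded (no codas are permitted; onsets may contain at most 2 consonants).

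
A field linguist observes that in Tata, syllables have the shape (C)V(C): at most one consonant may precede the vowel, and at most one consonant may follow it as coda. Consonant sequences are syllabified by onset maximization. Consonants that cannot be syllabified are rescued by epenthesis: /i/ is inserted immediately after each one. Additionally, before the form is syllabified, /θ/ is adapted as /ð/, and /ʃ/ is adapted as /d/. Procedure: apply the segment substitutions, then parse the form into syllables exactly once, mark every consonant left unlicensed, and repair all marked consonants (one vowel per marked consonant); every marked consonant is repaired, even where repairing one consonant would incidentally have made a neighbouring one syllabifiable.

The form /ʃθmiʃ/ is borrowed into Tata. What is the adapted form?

diðimid

Substitution: /ʃ/ → /d/, /θ/ → /ð/, giving /dðmid/.
Under (C)V(C), the unsyllabifiable consonants are /d/, /ð/ (at most one coda consonant is licensed; onsets are limited to one consonant).
Each unlicensed consonant becomes the onset of a new syllable: /d/ → /di/, /ð/ → /ði/.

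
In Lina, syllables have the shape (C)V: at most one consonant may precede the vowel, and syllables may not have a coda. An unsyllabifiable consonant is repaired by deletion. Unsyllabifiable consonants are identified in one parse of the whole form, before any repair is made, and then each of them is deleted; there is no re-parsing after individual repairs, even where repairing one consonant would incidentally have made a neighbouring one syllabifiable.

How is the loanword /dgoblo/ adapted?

Syllabifying with onset maximization leaves /d/, /b/ stranded (no codas are permitted; onsets are limited to one consonant).
Each unlicensed consonant is deleted: /d/, /b/.

golo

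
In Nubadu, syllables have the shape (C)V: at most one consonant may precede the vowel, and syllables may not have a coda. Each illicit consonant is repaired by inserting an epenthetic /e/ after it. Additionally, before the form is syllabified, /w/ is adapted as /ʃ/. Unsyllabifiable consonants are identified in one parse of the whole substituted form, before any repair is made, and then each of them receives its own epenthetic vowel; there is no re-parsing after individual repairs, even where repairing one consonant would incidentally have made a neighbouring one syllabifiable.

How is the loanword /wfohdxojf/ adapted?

ʃefohedexojefe

Substitution: /w/ → /ʃ/, giving /ʃfohdxojf/.
Syllabifying with onset maximization leaves /ʃ/, /h/, /d/, /j/, /f/ stranded (no codas are permitted; onsets are limited to one consonant).
Epenthesis after each stranded consonant: /ʃ/ → /ʃe/, /h/ → /he/, /d/ → /de/, /j/ → /je/, /f/ → /fe/.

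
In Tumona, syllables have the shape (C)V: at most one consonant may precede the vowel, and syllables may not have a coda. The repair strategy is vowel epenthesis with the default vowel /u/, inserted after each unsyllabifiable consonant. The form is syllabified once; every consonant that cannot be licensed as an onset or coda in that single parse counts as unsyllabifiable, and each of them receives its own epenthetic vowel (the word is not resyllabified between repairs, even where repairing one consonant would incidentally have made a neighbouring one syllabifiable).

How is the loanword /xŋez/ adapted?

Syllabifying with onset maximization leaves /x/, /z/ stranded (no codas are permitted; onsets are limited to one consonant).
Inserting the epenthetic vowel yields /x/ → /xu/, /z/ → /zu/.

xuŋezu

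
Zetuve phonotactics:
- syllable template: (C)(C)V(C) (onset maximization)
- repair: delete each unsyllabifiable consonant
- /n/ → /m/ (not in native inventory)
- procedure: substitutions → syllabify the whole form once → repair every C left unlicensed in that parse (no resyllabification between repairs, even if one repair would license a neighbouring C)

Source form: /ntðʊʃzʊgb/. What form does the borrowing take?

Substitution: /n/ → /m/, giving /mtðʊʃzʊgb/.
The consonants /m/, /b/ cannot be parsed into a legal (C)(C)V(C) syllable (at most one coda consonant is licensed; onsets may contain at most 2 consonants).
Deletion applies to /m/, /b/.

tðʊʃzʊg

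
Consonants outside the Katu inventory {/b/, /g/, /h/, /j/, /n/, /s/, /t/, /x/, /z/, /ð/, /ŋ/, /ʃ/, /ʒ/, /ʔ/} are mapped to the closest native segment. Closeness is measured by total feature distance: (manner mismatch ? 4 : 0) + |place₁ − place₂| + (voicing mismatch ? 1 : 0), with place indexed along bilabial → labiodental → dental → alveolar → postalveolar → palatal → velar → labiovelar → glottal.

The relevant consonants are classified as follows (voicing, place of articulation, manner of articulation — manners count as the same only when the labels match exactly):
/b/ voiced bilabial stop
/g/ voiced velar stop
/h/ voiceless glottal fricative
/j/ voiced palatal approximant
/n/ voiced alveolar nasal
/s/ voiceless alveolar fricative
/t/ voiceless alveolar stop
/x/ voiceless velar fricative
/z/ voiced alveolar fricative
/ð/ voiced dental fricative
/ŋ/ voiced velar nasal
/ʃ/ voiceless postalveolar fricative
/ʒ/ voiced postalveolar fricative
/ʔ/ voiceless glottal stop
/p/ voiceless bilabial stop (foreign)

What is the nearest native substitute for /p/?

/b/ is closest: same manner (stop), place distance 0 (bilabial→bilabial), voicing differs (+1); total 1. Next closest is /t/ at distance 3.

b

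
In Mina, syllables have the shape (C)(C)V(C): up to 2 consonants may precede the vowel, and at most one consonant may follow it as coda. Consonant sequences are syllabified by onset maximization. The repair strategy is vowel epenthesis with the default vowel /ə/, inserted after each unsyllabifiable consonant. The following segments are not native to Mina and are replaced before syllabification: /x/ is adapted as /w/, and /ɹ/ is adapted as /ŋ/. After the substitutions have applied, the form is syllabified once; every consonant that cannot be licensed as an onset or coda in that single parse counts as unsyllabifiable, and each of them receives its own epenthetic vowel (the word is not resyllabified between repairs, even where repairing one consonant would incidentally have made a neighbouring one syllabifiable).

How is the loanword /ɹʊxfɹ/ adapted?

ŋʊwfəŋə

Substitution: /ɹ/ → /ŋ/, /x/ → /w/, giving /ŋʊwfŋ/.
Under (C)(C)V(C), the unsyllabifiable consonants are /f/, /ŋ/ (at most one coda consonant is licensed; onsets may contain at most 2 consonants).
Inserting the epenthetic vowel yields /f/ → /fə/, /ŋ/ → /ŋə/.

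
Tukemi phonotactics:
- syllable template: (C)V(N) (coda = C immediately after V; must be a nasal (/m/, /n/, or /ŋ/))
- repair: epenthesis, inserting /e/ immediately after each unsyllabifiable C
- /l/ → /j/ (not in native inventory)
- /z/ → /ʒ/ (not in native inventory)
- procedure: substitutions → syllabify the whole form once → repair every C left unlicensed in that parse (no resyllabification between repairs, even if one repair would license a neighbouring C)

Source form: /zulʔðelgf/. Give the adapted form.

Substitution: /z/ → /ʒ/, /l/ → /j/, giving /ʒujʔðejgf/.
The consonants /j/, /ʔ/, /j/, /g/, /f/ cannot be parsed into a legal (C)V(N) syllable (only a nasal (/m/, /n/, or /ŋ/) is licensed in coda position; onsets are limited to one consonant).
Epenthesis after each stranded consonant: /j/ → /je/, /ʔ/ → /ʔe/, /j/ → /je/, /g/ → /ge/, /f/ → /fe/.

ʒujeʔeðejegefe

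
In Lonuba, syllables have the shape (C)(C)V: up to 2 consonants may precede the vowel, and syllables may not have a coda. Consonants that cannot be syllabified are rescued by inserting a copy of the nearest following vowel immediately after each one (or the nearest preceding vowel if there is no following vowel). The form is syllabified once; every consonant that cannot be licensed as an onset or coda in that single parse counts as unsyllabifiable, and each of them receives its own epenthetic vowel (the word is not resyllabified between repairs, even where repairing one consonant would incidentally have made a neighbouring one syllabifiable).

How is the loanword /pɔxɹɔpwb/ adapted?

pɔxɹɔpɔwɔbɔ

Under (C)(C)V, the unsyllabifiable consonants are /p/, /w/, /b/ (no codas are permitted; onsets may contain at most 2 consonants).
Each unlicensed consonant becomes the onset of a new syllable: /p/ → /pɔ/, /w/ → /wɔ/, /b/ → /bɔ/.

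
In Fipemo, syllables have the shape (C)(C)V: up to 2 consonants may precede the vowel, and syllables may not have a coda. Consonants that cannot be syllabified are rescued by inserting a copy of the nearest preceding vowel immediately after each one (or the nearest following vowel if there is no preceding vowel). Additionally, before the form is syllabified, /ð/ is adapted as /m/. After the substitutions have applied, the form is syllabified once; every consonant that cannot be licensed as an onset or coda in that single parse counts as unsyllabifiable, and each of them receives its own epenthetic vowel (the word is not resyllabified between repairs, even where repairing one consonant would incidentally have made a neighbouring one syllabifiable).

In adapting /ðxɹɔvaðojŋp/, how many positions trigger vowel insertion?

After substitution the input is /mxɹɔvamojŋp/.
The unsyllabifiable consonants are /m/, /j/, /ŋ/, /p/; each receives one epenthetic vowel.

4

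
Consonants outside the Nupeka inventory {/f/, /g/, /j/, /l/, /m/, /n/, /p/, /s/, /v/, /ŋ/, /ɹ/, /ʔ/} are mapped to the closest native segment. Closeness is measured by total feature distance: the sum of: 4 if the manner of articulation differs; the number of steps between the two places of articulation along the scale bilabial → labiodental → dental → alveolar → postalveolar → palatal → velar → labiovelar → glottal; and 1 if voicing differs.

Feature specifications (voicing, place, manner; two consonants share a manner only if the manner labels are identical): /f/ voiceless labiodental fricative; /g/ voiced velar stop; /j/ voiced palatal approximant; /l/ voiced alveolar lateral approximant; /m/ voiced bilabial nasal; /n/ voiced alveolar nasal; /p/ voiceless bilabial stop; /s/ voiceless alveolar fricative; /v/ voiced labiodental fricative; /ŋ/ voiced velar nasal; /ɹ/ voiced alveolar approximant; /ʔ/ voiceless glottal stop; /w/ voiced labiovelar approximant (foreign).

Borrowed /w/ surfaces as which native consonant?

/j/ is closest: same manner (approximant), place distance 2 (labiovelar→palatal), same voicing; total 2. Next closest is /ɹ/ at distance 4.

j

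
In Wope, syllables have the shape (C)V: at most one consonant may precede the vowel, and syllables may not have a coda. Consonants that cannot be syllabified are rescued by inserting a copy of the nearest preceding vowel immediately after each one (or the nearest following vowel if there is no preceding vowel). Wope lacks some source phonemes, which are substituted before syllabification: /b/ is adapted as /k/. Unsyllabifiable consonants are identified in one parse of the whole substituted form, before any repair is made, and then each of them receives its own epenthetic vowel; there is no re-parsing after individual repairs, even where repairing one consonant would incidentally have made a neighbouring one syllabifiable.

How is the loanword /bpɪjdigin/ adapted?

Substitution: /b/ → /k/, giving /kpɪjdigin/.
Syllabifying with onset maximization leaves /k/, /j/, /n/ stranded (no codas are permitted; onsets are limited to one consonant).
Inserting the epenthetic vowel yields /k/ → /kɪ/, /j/ → /jɪ/, /n/ → /ni/.

kɪpɪjɪdigini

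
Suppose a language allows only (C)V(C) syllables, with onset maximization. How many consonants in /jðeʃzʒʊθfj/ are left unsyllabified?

Syllabifying with onset maximization leaves /j/, /z/, /f/, /j/ stranded (at most one coda consonant is licensed; onsets are limited to one consonant).

4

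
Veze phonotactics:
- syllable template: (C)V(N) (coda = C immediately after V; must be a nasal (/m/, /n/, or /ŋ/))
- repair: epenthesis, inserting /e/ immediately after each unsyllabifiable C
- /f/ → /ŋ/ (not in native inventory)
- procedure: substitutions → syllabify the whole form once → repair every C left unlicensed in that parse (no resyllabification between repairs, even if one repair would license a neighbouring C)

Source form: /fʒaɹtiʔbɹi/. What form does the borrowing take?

Substitution: /f/ → /ŋ/, giving /ŋʒaɹtiʔbɹi/.
Syllabifying with onset maximization leaves /ŋ/, /ɹ/, /ʔ/, /b/ stranded (only a nasal (/m/, /n/, or /ŋ/) is licensed in coda position; onsets are limited to one consonant).
Each unlicensed consonant becomes the onset of a new syllable: /ŋ/ → /ŋe/, /ɹ/ → /ɹe/, /ʔ/ → /ʔe/, /b/ → /be/.

ŋeʒaɹetiʔebeɹi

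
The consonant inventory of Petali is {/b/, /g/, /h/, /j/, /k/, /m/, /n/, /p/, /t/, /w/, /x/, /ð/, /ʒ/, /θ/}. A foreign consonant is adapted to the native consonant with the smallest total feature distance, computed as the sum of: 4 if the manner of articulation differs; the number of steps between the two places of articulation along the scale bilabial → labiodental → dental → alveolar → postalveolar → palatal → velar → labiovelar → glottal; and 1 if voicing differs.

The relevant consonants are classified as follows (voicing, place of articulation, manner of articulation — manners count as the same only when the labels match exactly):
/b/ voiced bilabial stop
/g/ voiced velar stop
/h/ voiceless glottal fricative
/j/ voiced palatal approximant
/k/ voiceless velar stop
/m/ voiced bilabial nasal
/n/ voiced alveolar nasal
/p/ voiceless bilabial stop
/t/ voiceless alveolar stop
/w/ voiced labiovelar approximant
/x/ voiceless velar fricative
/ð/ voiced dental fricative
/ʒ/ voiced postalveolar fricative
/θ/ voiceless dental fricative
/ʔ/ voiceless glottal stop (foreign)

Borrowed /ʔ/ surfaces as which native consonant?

/k/ is closest: same manner (stop), place distance 2 (glottal→velar), same voicing; total 2. Next closest is /g/ at distance 3.

k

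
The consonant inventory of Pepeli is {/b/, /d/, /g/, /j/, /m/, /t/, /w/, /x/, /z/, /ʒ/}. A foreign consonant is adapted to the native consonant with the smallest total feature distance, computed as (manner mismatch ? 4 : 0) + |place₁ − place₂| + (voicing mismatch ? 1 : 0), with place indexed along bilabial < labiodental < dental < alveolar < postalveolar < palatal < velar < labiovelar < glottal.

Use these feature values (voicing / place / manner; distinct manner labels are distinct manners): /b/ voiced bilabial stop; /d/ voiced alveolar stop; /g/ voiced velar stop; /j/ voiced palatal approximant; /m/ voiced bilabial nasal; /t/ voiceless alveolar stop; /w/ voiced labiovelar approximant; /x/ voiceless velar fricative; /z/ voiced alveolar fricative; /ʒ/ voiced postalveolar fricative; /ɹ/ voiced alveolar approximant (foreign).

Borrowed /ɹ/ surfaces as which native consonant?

/j/ is closest: same manner (approximant), place distance 2 (alveolar→palatal), same voicing; total 2. Next closest is /d/ at distance 4.

j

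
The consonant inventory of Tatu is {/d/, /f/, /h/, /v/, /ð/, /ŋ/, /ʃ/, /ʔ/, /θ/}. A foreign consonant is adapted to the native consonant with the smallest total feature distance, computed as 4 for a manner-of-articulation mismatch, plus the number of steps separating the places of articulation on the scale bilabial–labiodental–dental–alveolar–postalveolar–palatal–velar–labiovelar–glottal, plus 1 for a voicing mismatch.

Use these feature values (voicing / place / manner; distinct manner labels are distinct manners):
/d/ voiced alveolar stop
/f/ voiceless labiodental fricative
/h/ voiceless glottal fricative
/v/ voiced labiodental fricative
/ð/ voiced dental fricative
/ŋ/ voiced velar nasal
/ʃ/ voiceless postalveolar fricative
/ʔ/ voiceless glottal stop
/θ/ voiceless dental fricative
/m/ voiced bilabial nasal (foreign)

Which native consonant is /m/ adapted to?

v

/v/ is closest: manner differs (nasal→fricative, +4), place distance 1 (bilabial→labiodental), same voicing; total 5. Next closest is /f/ at distance 6.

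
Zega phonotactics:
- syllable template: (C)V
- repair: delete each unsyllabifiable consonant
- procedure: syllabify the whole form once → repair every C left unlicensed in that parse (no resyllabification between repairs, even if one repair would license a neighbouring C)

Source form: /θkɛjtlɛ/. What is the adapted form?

The consonants /θ/, /j/, /t/ cannot be parsed into a legal (C)V syllable (no codas are permitted; onsets are limited to one consonant).
Deleting the stranded consonants removes /θ/, /j/, /t/.

kɛlɛ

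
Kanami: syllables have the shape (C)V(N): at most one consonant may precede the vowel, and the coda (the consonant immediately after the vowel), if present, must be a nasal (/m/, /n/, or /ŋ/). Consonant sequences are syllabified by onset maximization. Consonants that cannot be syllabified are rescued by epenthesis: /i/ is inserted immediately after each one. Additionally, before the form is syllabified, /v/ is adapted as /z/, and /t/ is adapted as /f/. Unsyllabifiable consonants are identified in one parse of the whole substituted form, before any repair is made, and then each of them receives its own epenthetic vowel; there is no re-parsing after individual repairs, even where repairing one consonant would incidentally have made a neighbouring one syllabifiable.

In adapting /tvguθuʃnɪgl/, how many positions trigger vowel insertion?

After substitution the input is /fzguθuʃnɪgl/.
The unsyllabifiable consonants are /f/, /z/, /ʃ/, /g/, /l/; each receives one epenthetic vowel.

5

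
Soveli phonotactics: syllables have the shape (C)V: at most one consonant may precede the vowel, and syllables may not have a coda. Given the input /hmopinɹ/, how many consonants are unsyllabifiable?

3

Syllabifying with onset maximization leaves /h/, /n/, /ɹ/ stranded (no codas are permitted; onsets are limited to one consonant).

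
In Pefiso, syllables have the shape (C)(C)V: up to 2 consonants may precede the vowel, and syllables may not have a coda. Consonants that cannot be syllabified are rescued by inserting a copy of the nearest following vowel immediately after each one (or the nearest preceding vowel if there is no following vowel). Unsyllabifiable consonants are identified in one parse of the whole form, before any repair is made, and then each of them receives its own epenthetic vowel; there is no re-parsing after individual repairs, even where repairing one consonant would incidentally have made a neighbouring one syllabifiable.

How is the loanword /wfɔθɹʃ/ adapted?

Under (C)(C)V, the unsyllabifiable consonants are /θ/, /ɹ/, /ʃ/ (no codas are permitted; onsets may contain at most 2 consonants).
Inserting the epenthetic vowel yields /θ/ → /θɔ/, /ɹ/ → /ɹɔ/, /ʃ/ → /ʃɔ/.

wfɔθɔɹɔʃɔ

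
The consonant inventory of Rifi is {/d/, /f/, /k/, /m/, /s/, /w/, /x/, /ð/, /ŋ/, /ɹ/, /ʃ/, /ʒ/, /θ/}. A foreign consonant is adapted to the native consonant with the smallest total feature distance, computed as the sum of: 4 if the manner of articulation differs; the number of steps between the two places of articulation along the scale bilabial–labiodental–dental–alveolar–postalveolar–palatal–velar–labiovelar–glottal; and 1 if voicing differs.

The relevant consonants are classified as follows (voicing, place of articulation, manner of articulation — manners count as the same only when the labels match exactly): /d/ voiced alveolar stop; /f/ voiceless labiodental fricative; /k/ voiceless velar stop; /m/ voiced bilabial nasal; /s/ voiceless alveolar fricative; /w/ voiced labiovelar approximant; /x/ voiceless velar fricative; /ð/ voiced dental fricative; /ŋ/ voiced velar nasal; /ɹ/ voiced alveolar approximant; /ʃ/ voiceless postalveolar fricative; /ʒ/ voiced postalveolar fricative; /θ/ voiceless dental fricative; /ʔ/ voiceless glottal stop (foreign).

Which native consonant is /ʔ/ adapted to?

/k/ is closest: same manner (stop), place distance 2 (glottal→velar), same voicing; total 2. Next closest is /d/ at distance 6.

k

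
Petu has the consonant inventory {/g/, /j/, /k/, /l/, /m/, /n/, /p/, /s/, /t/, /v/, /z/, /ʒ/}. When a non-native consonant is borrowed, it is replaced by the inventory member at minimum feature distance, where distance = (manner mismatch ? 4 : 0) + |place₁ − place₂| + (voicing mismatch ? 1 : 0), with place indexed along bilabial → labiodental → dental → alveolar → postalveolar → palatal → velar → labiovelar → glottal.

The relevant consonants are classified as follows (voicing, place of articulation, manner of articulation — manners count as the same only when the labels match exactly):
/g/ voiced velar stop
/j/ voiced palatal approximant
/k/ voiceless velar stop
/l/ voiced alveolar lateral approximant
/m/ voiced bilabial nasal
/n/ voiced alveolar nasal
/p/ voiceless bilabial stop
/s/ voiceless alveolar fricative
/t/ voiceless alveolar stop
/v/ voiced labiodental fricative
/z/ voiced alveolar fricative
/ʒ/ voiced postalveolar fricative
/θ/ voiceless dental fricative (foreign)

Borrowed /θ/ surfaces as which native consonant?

s

/s/ is closest: same manner (fricative), place distance 1 (dental→alveolar), same voicing; total 1. Next closest is /v/ at distance 2.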